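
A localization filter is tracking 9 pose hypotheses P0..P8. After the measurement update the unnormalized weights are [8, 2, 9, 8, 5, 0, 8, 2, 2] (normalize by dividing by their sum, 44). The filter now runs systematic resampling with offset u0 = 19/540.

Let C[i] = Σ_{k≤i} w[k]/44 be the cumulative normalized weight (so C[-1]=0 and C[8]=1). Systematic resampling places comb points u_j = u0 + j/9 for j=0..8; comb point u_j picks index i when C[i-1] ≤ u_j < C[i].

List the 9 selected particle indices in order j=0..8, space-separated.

0 0 2 2 3 3 4 6 7

C = [2/11, 5/22, 19/44, 27/44, 8/11, 8/11, 10/11, 21/22, 1]
j=0: u_0=19/540 ∈ [0, 2/11) → index 0
j=1: u_1=79/540 ∈ [0, 2/11) → index 0
j=2: u_2=139/540 ∈ [5/22, 19/44) → index 2
j=3: u_3=199/540 ∈ [5/22, 19/44) → index 2
j=4: u_4=259/540 ∈ [19/44, 27/44) → index 3
j=5: u_5=319/540 ∈ [19/44, 27/44) → index 3
j=6: u_6=379/540 ∈ [27/44, 8/11) → index 4
j=7: u_7=439/540 ∈ [8/11, 10/11) → index 6
j=8: u_8=499/540 ∈ [10/11, 21/22) → index 7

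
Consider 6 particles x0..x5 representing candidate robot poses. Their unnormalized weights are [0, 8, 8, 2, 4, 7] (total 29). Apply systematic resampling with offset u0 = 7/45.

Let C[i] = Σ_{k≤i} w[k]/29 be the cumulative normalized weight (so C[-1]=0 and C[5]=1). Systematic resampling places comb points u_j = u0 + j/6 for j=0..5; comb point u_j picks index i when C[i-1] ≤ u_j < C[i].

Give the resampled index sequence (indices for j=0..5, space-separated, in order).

C = [0, 8/29, 16/29, 18/29, 22/29, 1]
j=0: u_0=7/45 ∈ [0, 8/29) → index 1
j=1: u_1=29/90 ∈ [8/29, 16/29) → index 2
j=2: u_2=22/45 ∈ [8/29, 16/29) → index 2
j=3: u_3=59/90 ∈ [18/29, 22/29) → index 4
j=4: u_4=37/45 ∈ [22/29, 1) → index 5
j=5: u_5=89/90 ∈ [22/29, 1) → index 5

1 2 2 4 5 5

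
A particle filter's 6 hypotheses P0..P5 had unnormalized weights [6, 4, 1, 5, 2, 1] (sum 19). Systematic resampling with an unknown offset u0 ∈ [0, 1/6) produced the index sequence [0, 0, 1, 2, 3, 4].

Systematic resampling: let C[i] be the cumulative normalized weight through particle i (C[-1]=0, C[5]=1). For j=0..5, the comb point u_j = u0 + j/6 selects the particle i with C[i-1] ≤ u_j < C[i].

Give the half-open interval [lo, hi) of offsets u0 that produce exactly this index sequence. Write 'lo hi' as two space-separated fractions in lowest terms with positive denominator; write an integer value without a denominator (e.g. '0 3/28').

1/38 3/38

C = [6/19, 10/19, 11/19, 16/19, 18/19, 1]
j=0 picked index 0: u0 ∈ [0, 6/19)
j=1 picked index 0: u0 ∈ [-1/6, 17/114)
j=2 picked index 1: u0 ∈ [-1/57, 11/57)
j=3 picked index 2: u0 ∈ [1/38, 3/38)
j=4 picked index 3: u0 ∈ [-5/57, 10/57)
j=5 picked index 4: u0 ∈ [1/114, 13/114)
intersection: [1/38, 3/38)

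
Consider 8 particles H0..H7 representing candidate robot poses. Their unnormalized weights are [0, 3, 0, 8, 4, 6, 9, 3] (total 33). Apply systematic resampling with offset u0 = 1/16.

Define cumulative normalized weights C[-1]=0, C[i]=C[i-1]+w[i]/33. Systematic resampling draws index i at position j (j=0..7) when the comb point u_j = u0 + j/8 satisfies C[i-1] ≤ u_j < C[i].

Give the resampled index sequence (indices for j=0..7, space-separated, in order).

C = [0, 1/11, 1/11, 1/3, 5/11, 7/11, 10/11, 1]
j=0: u_0=1/16 ∈ [0, 1/11) → index 1
j=1: u_1=3/16 ∈ [1/11, 1/3) → index 3
j=2: u_2=5/16 ∈ [1/11, 1/3) → index 3
j=3: u_3=7/16 ∈ [1/3, 5/11) → index 4
j=4: u_4=9/16 ∈ [5/11, 7/11) → index 5
j=5: u_5=11/16 ∈ [7/11, 10/11) → index 6
j=6: u_6=13/16 ∈ [7/11, 10/11) → index 6
j=7: u_7=15/16 ∈ [10/11, 1) → index 7

1 3 3 4 5 6 6 7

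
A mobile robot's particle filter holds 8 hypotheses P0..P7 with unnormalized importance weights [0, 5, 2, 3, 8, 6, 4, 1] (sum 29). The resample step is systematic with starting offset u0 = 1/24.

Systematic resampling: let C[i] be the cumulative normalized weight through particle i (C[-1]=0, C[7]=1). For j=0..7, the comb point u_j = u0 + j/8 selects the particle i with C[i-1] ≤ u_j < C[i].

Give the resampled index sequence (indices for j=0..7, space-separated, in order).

1 1 3 4 4 5 5 6

C = [0, 5/29, 7/29, 10/29, 18/29, 24/29, 28/29, 1]
j=0: u_0=1/24 ∈ [0, 5/29) → index 1
j=1: u_1=1/6 ∈ [0, 5/29) → index 1
j=2: u_2=7/24 ∈ [7/29, 10/29) → index 3
j=3: u_3=5/12 ∈ [10/29, 18/29) → index 4
j=4: u_4=13/24 ∈ [10/29, 18/29) → index 4
j=5: u_5=2/3 ∈ [18/29, 24/29) → index 5
j=6: u_6=19/24 ∈ [18/29, 24/29) → index 5
j=7: u_7=11/12 ∈ [24/29, 28/29) → index 6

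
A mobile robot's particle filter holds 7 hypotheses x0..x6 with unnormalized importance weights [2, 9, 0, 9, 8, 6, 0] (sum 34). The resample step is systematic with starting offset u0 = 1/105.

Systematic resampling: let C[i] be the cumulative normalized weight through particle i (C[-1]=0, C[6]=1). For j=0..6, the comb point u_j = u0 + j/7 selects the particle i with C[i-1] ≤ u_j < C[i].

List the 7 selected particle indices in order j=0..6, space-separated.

C = [1/17, 11/34, 11/34, 10/17, 14/17, 1, 1]
j=0: u_0=1/105 ∈ [0, 1/17) → index 0
j=1: u_1=16/105 ∈ [1/17, 11/34) → index 1
j=2: u_2=31/105 ∈ [1/17, 11/34) → index 1
j=3: u_3=46/105 ∈ [11/34, 10/17) → index 3
j=4: u_4=61/105 ∈ [11/34, 10/17) → index 3
j=5: u_5=76/105 ∈ [10/17, 14/17) → index 4
j=6: u_6=13/15 ∈ [14/17, 1) → index 5

0 1 1 3 3 4 5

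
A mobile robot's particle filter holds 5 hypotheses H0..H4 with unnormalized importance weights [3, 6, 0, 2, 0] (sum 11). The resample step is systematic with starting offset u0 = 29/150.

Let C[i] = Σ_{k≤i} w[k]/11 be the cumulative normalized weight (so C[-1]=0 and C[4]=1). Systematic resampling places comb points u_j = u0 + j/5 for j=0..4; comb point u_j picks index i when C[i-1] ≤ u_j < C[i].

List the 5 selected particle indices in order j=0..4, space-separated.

0 1 1 1 3

C = [3/11, 9/11, 9/11, 1, 1]
j=0: u_0=29/150 ∈ [0, 3/11) → index 0
j=1: u_1=59/150 ∈ [3/11, 9/11) → index 1
j=2: u_2=89/150 ∈ [3/11, 9/11) → index 1
j=3: u_3=119/150 ∈ [3/11, 9/11) → index 1
j=4: u_4=149/150 ∈ [9/11, 1) → index 3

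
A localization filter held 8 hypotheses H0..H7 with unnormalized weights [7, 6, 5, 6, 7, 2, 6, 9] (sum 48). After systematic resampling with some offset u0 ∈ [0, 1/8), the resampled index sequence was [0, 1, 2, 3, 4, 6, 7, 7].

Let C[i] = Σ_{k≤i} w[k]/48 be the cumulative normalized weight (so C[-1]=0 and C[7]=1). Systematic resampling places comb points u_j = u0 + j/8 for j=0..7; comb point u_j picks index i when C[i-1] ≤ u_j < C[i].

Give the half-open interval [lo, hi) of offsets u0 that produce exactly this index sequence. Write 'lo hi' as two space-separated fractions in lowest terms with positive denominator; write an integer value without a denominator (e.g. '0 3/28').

1/16 1/8

C = [7/48, 13/48, 3/8, 1/2, 31/48, 11/16, 13/16, 1]
j=0 picked index 0: u0 ∈ [0, 7/48)
j=1 picked index 1: u0 ∈ [1/48, 7/48)
j=2 picked index 2: u0 ∈ [1/48, 1/8)
j=3 picked index 3: u0 ∈ [0, 1/8)
j=4 picked index 4: u0 ∈ [0, 7/48)
j=5 picked index 6: u0 ∈ [1/16, 3/16)
j=6 picked index 7: u0 ∈ [1/16, 1/4)
j=7 picked index 7: u0 ∈ [-1/16, 1/8)
intersection: [1/16, 1/8)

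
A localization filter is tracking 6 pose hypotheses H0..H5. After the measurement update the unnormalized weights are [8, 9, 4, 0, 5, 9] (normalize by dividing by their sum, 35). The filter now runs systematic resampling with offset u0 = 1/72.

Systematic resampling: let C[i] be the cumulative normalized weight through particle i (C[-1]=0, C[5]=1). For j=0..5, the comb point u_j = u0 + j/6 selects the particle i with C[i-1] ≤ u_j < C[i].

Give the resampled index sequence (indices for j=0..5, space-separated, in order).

C = [8/35, 17/35, 3/5, 3/5, 26/35, 1]
j=0: u_0=1/72 ∈ [0, 8/35) → index 0
j=1: u_1=13/72 ∈ [0, 8/35) → index 0
j=2: u_2=25/72 ∈ [8/35, 17/35) → index 1
j=3: u_3=37/72 ∈ [17/35, 3/5) → index 2
j=4: u_4=49/72 ∈ [3/5, 26/35) → index 4
j=5: u_5=61/72 ∈ [26/35, 1) → index 5

0 0 1 2 4 5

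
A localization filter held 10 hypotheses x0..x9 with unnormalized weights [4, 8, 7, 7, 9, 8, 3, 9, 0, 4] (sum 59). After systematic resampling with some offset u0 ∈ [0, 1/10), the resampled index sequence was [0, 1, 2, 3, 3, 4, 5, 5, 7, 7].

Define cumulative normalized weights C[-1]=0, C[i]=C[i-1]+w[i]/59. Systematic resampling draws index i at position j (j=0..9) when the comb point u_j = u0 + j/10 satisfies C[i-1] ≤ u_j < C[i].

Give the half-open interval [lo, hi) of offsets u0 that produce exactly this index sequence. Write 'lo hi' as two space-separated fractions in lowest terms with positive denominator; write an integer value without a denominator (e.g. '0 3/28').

C = [4/59, 12/59, 19/59, 26/59, 35/59, 43/59, 46/59, 55/59, 55/59, 1]
j=0 picked index 0: u0 ∈ [0, 4/59)
j=1 picked index 1: u0 ∈ [-19/590, 61/590)
j=2 picked index 2: u0 ∈ [1/295, 36/295)
j=3 picked index 3: u0 ∈ [13/590, 83/590)
j=4 picked index 3: u0 ∈ [-23/295, 12/295)
j=5 picked index 4: u0 ∈ [-7/118, 11/118)
j=6 picked index 5: u0 ∈ [-2/295, 38/295)
j=7 picked index 5: u0 ∈ [-63/590, 17/590)
j=8 picked index 7: u0 ∈ [-6/295, 39/295)
j=9 picked index 7: u0 ∈ [-71/590, 19/590)
intersection: [13/590, 17/590)

13/590 17/590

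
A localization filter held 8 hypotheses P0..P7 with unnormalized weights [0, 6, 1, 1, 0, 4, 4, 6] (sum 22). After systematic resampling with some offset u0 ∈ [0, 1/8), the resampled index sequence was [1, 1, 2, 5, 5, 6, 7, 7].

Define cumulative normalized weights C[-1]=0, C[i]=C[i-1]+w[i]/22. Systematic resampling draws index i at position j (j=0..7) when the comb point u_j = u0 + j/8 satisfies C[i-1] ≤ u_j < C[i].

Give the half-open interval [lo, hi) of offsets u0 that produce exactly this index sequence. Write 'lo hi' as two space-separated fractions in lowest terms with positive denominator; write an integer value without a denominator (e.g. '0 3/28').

C = [0, 3/11, 7/22, 4/11, 4/11, 6/11, 8/11, 1]
j=0 picked index 1: u0 ∈ [0, 3/11)
j=1 picked index 1: u0 ∈ [-1/8, 13/88)
j=2 picked index 2: u0 ∈ [1/44, 3/44)
j=3 picked index 5: u0 ∈ [-1/88, 15/88)
j=4 picked index 5: u0 ∈ [-3/22, 1/22)
j=5 picked index 6: u0 ∈ [-7/88, 9/88)
j=6 picked index 7: u0 ∈ [-1/44, 1/4)
j=7 picked index 7: u0 ∈ [-13/88, 1/8)
intersection: [1/44, 1/22)

1/44 1/22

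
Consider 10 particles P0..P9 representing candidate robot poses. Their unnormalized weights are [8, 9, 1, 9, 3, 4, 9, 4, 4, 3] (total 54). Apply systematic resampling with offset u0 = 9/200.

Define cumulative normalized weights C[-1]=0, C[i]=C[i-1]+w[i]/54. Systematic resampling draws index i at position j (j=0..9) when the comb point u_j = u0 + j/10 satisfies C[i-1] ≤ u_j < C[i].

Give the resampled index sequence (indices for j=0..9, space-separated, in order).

0 0 1 3 3 4 6 6 7 9

C = [4/27, 17/54, 1/3, 1/2, 5/9, 17/27, 43/54, 47/54, 17/18, 1]
j=0: u_0=9/200 ∈ [0, 4/27) → index 0
j=1: u_1=29/200 ∈ [0, 4/27) → index 0
j=2: u_2=49/200 ∈ [4/27, 17/54) → index 1
j=3: u_3=69/200 ∈ [1/3, 1/2) → index 3
j=4: u_4=89/200 ∈ [1/3, 1/2) → index 3
j=5: u_5=109/200 ∈ [1/2, 5/9) → index 4
j=6: u_6=129/200 ∈ [17/27, 43/54) → index 6
j=7: u_7=149/200 ∈ [17/27, 43/54) → index 6
j=8: u_8=169/200 ∈ [43/54, 47/54) → index 7
j=9: u_9=189/200 ∈ [17/18, 1) → index 9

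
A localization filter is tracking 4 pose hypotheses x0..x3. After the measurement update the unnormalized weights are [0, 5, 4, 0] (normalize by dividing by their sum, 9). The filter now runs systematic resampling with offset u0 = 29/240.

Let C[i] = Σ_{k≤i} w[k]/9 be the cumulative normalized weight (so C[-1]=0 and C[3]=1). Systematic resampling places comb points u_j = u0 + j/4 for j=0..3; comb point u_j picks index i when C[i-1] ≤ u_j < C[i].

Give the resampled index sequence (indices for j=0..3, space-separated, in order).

C = [0, 5/9, 1, 1]
j=0: u_0=29/240 ∈ [0, 5/9) → index 1
j=1: u_1=89/240 ∈ [0, 5/9) → index 1
j=2: u_2=149/240 ∈ [5/9, 1) → index 2
j=3: u_3=209/240 ∈ [5/9, 1) → index 2

1 1 2 2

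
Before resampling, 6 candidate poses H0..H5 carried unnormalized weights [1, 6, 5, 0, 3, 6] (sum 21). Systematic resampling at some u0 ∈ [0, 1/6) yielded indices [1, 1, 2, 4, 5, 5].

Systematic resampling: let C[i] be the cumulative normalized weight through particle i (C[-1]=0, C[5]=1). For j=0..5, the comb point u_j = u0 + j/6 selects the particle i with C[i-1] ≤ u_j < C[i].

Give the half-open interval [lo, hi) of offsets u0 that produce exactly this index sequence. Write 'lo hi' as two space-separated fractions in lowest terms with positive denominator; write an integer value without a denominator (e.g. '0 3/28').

1/14 1/6

C = [1/21, 1/3, 4/7, 4/7, 5/7, 1]
j=0 picked index 1: u0 ∈ [1/21, 1/3)
j=1 picked index 1: u0 ∈ [-5/42, 1/6)
j=2 picked index 2: u0 ∈ [0, 5/21)
j=3 picked index 4: u0 ∈ [1/14, 3/14)
j=4 picked index 5: u0 ∈ [1/21, 1/3)
j=5 picked index 5: u0 ∈ [-5/42, 1/6)
intersection: [1/14, 1/6)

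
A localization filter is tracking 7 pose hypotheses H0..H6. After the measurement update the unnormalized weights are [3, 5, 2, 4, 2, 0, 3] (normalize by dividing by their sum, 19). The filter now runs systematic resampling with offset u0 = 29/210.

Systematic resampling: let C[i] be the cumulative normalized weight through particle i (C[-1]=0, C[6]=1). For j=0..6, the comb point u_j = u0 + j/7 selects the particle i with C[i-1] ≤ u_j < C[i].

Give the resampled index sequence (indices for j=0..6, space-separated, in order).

0 1 2 3 3 6 6

C = [3/19, 8/19, 10/19, 14/19, 16/19, 16/19, 1]
j=0: u_0=29/210 ∈ [0, 3/19) → index 0
j=1: u_1=59/210 ∈ [3/19, 8/19) → index 1
j=2: u_2=89/210 ∈ [8/19, 10/19) → index 2
j=3: u_3=17/30 ∈ [10/19, 14/19) → index 3
j=4: u_4=149/210 ∈ [10/19, 14/19) → index 3
j=5: u_5=179/210 ∈ [16/19, 1) → index 6
j=6: u_6=209/210 ∈ [16/19, 1) → index 6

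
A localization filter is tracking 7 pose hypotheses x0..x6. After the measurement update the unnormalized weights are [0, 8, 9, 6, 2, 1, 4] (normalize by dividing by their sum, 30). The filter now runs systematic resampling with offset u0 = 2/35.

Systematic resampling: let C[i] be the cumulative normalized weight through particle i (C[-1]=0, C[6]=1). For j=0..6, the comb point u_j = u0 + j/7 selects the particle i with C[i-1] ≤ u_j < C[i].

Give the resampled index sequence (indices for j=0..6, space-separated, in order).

1 1 2 2 3 4 6

C = [0, 4/15, 17/30, 23/30, 5/6, 13/15, 1]
j=0: u_0=2/35 ∈ [0, 4/15) → index 1
j=1: u_1=1/5 ∈ [0, 4/15) → index 1
j=2: u_2=12/35 ∈ [4/15, 17/30) → index 2
j=3: u_3=17/35 ∈ [4/15, 17/30) → index 2
j=4: u_4=22/35 ∈ [17/30, 23/30) → index 3
j=5: u_5=27/35 ∈ [23/30, 5/6) → index 4
j=6: u_6=32/35 ∈ [13/15, 1) → index 6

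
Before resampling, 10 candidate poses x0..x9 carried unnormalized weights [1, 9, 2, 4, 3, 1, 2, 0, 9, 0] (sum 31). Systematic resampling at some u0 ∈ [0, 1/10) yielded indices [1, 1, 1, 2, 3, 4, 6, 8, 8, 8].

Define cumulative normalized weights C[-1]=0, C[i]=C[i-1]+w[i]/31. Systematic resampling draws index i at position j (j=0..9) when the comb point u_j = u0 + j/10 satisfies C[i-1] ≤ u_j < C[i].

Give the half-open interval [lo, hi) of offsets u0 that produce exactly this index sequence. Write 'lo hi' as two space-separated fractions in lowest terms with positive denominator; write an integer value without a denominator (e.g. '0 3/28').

C = [1/31, 10/31, 12/31, 16/31, 19/31, 20/31, 22/31, 22/31, 1, 1]
j=0 picked index 1: u0 ∈ [1/31, 10/31)
j=1 picked index 1: u0 ∈ [-21/310, 69/310)
j=2 picked index 1: u0 ∈ [-26/155, 19/155)
j=3 picked index 2: u0 ∈ [7/310, 27/310)
j=4 picked index 3: u0 ∈ [-2/155, 18/155)
j=5 picked index 4: u0 ∈ [1/62, 7/62)
j=6 picked index 6: u0 ∈ [7/155, 17/155)
j=7 picked index 8: u0 ∈ [3/310, 3/10)
j=8 picked index 8: u0 ∈ [-14/155, 1/5)
j=9 picked index 8: u0 ∈ [-59/310, 1/10)
intersection: [7/155, 27/310)

7/155 27/310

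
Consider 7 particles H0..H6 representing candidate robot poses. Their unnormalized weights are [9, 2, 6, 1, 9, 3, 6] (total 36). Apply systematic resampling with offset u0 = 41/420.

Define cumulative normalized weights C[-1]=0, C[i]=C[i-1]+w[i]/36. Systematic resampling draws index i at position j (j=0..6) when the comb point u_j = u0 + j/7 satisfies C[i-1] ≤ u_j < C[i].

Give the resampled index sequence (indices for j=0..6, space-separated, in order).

0 0 2 4 4 5 6

C = [1/4, 11/36, 17/36, 1/2, 3/4, 5/6, 1]
j=0: u_0=41/420 ∈ [0, 1/4) → index 0
j=1: u_1=101/420 ∈ [0, 1/4) → index 0
j=2: u_2=23/60 ∈ [11/36, 17/36) → index 2
j=3: u_3=221/420 ∈ [1/2, 3/4) → index 4
j=4: u_4=281/420 ∈ [1/2, 3/4) → index 4
j=5: u_5=341/420 ∈ [3/4, 5/6) → index 5
j=6: u_6=401/420 ∈ [5/6, 1) → index 6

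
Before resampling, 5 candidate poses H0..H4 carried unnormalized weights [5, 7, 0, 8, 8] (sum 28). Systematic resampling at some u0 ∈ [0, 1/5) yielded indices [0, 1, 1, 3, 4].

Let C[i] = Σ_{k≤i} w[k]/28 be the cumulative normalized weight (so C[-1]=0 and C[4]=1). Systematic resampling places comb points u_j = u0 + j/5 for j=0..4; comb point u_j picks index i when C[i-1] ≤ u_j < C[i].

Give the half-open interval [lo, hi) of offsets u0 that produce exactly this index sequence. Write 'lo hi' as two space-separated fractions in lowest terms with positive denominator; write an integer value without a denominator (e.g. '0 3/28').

0 1/35

C = [5/28, 3/7, 3/7, 5/7, 1]
j=0 picked index 0: u0 ∈ [0, 5/28)
j=1 picked index 1: u0 ∈ [-3/140, 8/35)
j=2 picked index 1: u0 ∈ [-31/140, 1/35)
j=3 picked index 3: u0 ∈ [-6/35, 4/35)
j=4 picked index 4: u0 ∈ [-3/35, 1/5)
intersection: [0, 1/35)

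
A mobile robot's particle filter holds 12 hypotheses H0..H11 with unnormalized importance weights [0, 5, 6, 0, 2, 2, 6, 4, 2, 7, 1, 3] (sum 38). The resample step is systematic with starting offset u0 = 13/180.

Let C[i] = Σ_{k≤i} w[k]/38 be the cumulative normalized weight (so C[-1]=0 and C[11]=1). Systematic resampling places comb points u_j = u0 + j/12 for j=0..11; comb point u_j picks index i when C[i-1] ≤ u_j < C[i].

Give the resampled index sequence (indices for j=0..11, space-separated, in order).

1 2 2 4 6 6 7 7 9 9 10 11

C = [0, 5/38, 11/38, 11/38, 13/38, 15/38, 21/38, 25/38, 27/38, 17/19, 35/38, 1]
j=0: u_0=13/180 ∈ [0, 5/38) → index 1
j=1: u_1=7/45 ∈ [5/38, 11/38) → index 2
j=2: u_2=43/180 ∈ [5/38, 11/38) → index 2
j=3: u_3=29/90 ∈ [11/38, 13/38) → index 4
j=4: u_4=73/180 ∈ [15/38, 21/38) → index 6
j=5: u_5=22/45 ∈ [15/38, 21/38) → index 6
j=6: u_6=103/180 ∈ [21/38, 25/38) → index 7
j=7: u_7=59/90 ∈ [21/38, 25/38) → index 7
j=8: u_8=133/180 ∈ [27/38, 17/19) → index 9
j=9: u_9=37/45 ∈ [27/38, 17/19) → index 9
j=10: u_10=163/180 ∈ [17/19, 35/38) → index 10
j=11: u_11=89/90 ∈ [35/38, 1) → index 11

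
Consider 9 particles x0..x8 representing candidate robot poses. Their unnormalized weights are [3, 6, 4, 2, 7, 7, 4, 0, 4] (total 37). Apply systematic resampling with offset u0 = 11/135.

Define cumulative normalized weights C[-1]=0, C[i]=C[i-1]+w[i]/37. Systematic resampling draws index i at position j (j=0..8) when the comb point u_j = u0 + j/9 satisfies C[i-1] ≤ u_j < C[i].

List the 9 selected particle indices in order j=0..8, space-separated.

1 1 2 4 4 5 5 6 8

C = [3/37, 9/37, 13/37, 15/37, 22/37, 29/37, 33/37, 33/37, 1]
j=0: u_0=11/135 ∈ [3/37, 9/37) → index 1
j=1: u_1=26/135 ∈ [3/37, 9/37) → index 1
j=2: u_2=41/135 ∈ [9/37, 13/37) → index 2
j=3: u_3=56/135 ∈ [15/37, 22/37) → index 4
j=4: u_4=71/135 ∈ [15/37, 22/37) → index 4
j=5: u_5=86/135 ∈ [22/37, 29/37) → index 5
j=6: u_6=101/135 ∈ [22/37, 29/37) → index 5
j=7: u_7=116/135 ∈ [29/37, 33/37) → index 6
j=8: u_8=131/135 ∈ [33/37, 1) → index 8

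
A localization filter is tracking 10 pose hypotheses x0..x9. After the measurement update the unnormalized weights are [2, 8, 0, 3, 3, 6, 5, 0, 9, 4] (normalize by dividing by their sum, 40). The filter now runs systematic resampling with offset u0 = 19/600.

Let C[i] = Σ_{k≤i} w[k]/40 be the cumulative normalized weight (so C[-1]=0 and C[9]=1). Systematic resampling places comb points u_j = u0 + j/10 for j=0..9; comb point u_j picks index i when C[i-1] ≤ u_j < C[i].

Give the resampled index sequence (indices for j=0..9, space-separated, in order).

0 1 1 4 5 5 6 8 8 9

C = [1/20, 1/4, 1/4, 13/40, 2/5, 11/20, 27/40, 27/40, 9/10, 1]
j=0: u_0=19/600 ∈ [0, 1/20) → index 0
j=1: u_1=79/600 ∈ [1/20, 1/4) → index 1
j=2: u_2=139/600 ∈ [1/20, 1/4) → index 1
j=3: u_3=199/600 ∈ [13/40, 2/5) → index 4
j=4: u_4=259/600 ∈ [2/5, 11/20) → index 5
j=5: u_5=319/600 ∈ [2/5, 11/20) → index 5
j=6: u_6=379/600 ∈ [11/20, 27/40) → index 6
j=7: u_7=439/600 ∈ [27/40, 9/10) → index 8
j=8: u_8=499/600 ∈ [27/40, 9/10) → index 8
j=9: u_9=559/600 ∈ [9/10, 1) → index 9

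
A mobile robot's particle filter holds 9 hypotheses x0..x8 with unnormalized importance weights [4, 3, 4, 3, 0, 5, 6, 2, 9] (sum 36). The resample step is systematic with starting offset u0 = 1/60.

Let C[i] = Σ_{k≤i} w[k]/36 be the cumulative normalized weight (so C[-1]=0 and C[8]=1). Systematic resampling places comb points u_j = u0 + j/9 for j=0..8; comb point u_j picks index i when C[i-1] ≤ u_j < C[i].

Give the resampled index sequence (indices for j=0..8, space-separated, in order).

C = [1/9, 7/36, 11/36, 7/18, 7/18, 19/36, 25/36, 3/4, 1]
j=0: u_0=1/60 ∈ [0, 1/9) → index 0
j=1: u_1=23/180 ∈ [1/9, 7/36) → index 1
j=2: u_2=43/180 ∈ [7/36, 11/36) → index 2
j=3: u_3=7/20 ∈ [11/36, 7/18) → index 3
j=4: u_4=83/180 ∈ [7/18, 19/36) → index 5
j=5: u_5=103/180 ∈ [19/36, 25/36) → index 6
j=6: u_6=41/60 ∈ [19/36, 25/36) → index 6
j=7: u_7=143/180 ∈ [3/4, 1) → index 8
j=8: u_8=163/180 ∈ [3/4, 1) → index 8

0 1 2 3 5 6 6 8 8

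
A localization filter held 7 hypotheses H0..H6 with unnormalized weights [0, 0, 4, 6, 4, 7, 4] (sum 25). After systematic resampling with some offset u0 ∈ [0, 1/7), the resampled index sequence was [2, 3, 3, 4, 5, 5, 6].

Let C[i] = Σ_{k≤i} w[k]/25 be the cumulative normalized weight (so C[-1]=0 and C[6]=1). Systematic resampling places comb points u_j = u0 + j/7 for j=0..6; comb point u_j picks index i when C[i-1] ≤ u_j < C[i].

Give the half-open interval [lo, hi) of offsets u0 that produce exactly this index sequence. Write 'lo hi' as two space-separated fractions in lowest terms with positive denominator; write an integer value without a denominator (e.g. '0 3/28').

3/175 4/35

C = [0, 0, 4/25, 2/5, 14/25, 21/25, 1]
j=0 picked index 2: u0 ∈ [0, 4/25)
j=1 picked index 3: u0 ∈ [3/175, 9/35)
j=2 picked index 3: u0 ∈ [-22/175, 4/35)
j=3 picked index 4: u0 ∈ [-1/35, 23/175)
j=4 picked index 5: u0 ∈ [-2/175, 47/175)
j=5 picked index 5: u0 ∈ [-27/175, 22/175)
j=6 picked index 6: u0 ∈ [-3/175, 1/7)
intersection: [3/175, 4/35)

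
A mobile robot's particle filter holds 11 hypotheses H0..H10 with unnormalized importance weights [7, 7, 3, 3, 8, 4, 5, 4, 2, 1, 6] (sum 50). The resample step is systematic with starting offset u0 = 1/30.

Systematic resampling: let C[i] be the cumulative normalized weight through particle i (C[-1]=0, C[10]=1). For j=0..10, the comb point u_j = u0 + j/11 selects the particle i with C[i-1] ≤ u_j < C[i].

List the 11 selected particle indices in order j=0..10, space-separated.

C = [7/50, 7/25, 17/50, 2/5, 14/25, 16/25, 37/50, 41/50, 43/50, 22/25, 1]
j=0: u_0=1/30 ∈ [0, 7/50) → index 0
j=1: u_1=41/330 ∈ [0, 7/50) → index 0
j=2: u_2=71/330 ∈ [7/50, 7/25) → index 1
j=3: u_3=101/330 ∈ [7/25, 17/50) → index 2
j=4: u_4=131/330 ∈ [17/50, 2/5) → index 3
j=5: u_5=161/330 ∈ [2/5, 14/25) → index 4
j=6: u_6=191/330 ∈ [14/25, 16/25) → index 5
j=7: u_7=221/330 ∈ [16/25, 37/50) → index 6
j=8: u_8=251/330 ∈ [37/50, 41/50) → index 7
j=9: u_9=281/330 ∈ [41/50, 43/50) → index 8
j=10: u_10=311/330 ∈ [22/25, 1) → index 10

0 0 1 2 3 4 5 6 7 8 10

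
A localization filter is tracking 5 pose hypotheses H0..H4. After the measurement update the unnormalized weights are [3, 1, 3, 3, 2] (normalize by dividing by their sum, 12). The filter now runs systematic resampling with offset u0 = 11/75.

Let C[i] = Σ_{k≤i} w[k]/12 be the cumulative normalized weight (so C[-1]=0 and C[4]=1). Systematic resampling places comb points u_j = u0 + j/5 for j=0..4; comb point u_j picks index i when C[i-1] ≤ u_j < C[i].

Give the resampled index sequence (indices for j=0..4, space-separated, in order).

C = [1/4, 1/3, 7/12, 5/6, 1]
j=0: u_0=11/75 ∈ [0, 1/4) → index 0
j=1: u_1=26/75 ∈ [1/3, 7/12) → index 2
j=2: u_2=41/75 ∈ [1/3, 7/12) → index 2
j=3: u_3=56/75 ∈ [7/12, 5/6) → index 3
j=4: u_4=71/75 ∈ [5/6, 1) → index 4

0 2 2 3 4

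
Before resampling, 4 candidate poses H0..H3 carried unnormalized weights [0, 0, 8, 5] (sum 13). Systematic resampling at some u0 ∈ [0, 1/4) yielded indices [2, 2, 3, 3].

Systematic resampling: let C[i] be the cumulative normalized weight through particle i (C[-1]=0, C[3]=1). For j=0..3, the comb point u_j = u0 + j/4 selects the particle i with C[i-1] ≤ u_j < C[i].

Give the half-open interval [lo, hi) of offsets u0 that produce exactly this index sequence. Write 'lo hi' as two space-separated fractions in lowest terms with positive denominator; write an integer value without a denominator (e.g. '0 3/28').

C = [0, 0, 8/13, 1]
j=0 picked index 2: u0 ∈ [0, 8/13)
j=1 picked index 2: u0 ∈ [-1/4, 19/52)
j=2 picked index 3: u0 ∈ [3/26, 1/2)
j=3 picked index 3: u0 ∈ [-7/52, 1/4)
intersection: [3/26, 1/4)

3/26 1/4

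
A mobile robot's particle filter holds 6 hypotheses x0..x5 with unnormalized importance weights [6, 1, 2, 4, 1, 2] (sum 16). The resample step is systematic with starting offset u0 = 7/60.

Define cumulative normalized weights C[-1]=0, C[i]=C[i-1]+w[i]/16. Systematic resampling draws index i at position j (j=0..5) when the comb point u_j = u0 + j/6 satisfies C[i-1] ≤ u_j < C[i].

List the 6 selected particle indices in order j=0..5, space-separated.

C = [3/8, 7/16, 9/16, 13/16, 7/8, 1]
j=0: u_0=7/60 ∈ [0, 3/8) → index 0
j=1: u_1=17/60 ∈ [0, 3/8) → index 0
j=2: u_2=9/20 ∈ [7/16, 9/16) → index 2
j=3: u_3=37/60 ∈ [9/16, 13/16) → index 3
j=4: u_4=47/60 ∈ [9/16, 13/16) → index 3
j=5: u_5=19/20 ∈ [7/8, 1) → index 5

0 0 2 3 3 5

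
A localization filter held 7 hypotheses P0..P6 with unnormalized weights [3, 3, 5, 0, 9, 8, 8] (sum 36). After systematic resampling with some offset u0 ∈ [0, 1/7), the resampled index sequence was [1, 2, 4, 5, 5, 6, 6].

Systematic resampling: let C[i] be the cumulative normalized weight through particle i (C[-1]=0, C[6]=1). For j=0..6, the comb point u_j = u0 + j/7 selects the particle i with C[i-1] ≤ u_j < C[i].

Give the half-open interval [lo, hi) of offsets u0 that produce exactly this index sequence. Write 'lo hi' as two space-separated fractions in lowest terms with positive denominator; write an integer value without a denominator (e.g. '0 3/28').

C = [1/12, 1/6, 11/36, 11/36, 5/9, 7/9, 1]
j=0 picked index 1: u0 ∈ [1/12, 1/6)
j=1 picked index 2: u0 ∈ [1/42, 41/252)
j=2 picked index 4: u0 ∈ [5/252, 17/63)
j=3 picked index 5: u0 ∈ [8/63, 22/63)
j=4 picked index 5: u0 ∈ [-1/63, 13/63)
j=5 picked index 6: u0 ∈ [4/63, 2/7)
j=6 picked index 6: u0 ∈ [-5/63, 1/7)
intersection: [8/63, 1/7)

8/63 1/7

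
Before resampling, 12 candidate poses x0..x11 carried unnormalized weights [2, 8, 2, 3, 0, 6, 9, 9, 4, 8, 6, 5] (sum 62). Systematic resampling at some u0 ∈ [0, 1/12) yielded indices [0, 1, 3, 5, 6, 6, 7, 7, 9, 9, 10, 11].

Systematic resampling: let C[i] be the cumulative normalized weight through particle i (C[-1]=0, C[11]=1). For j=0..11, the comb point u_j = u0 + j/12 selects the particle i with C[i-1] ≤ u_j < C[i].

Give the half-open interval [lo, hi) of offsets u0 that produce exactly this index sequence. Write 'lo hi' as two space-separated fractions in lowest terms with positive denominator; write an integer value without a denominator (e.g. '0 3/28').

5/186 1/31

C = [1/31, 5/31, 6/31, 15/62, 15/62, 21/62, 15/31, 39/62, 43/62, 51/62, 57/62, 1]
j=0 picked index 0: u0 ∈ [0, 1/31)
j=1 picked index 1: u0 ∈ [-19/372, 29/372)
j=2 picked index 3: u0 ∈ [5/186, 7/93)
j=3 picked index 5: u0 ∈ [-1/124, 11/124)
j=4 picked index 6: u0 ∈ [1/186, 14/93)
j=5 picked index 6: u0 ∈ [-29/372, 25/372)
j=6 picked index 7: u0 ∈ [-1/62, 4/31)
j=7 picked index 7: u0 ∈ [-37/372, 17/372)
j=8 picked index 9: u0 ∈ [5/186, 29/186)
j=9 picked index 9: u0 ∈ [-7/124, 9/124)
j=10 picked index 10: u0 ∈ [-1/93, 8/93)
j=11 picked index 11: u0 ∈ [1/372, 1/12)
intersection: [5/186, 1/31)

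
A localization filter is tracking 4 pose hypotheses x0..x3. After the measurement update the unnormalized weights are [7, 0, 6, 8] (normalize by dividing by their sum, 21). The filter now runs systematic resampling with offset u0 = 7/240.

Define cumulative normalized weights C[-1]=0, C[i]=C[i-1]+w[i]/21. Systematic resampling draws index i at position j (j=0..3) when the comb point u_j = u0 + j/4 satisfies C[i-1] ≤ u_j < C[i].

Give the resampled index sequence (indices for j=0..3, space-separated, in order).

0 0 2 3

C = [1/3, 1/3, 13/21, 1]
j=0: u_0=7/240 ∈ [0, 1/3) → index 0
j=1: u_1=67/240 ∈ [0, 1/3) → index 0
j=2: u_2=127/240 ∈ [1/3, 13/21) → index 2
j=3: u_3=187/240 ∈ [13/21, 1) → index 3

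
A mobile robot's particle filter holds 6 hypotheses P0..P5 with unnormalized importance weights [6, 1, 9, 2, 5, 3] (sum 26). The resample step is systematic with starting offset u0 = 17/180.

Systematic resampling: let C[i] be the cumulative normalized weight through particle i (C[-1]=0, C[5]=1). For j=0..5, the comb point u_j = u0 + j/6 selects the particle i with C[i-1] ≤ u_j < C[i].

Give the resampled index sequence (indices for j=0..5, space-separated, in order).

0 1 2 2 4 5

C = [3/13, 7/26, 8/13, 9/13, 23/26, 1]
j=0: u_0=17/180 ∈ [0, 3/13) → index 0
j=1: u_1=47/180 ∈ [3/13, 7/26) → index 1
j=2: u_2=77/180 ∈ [7/26, 8/13) → index 2
j=3: u_3=107/180 ∈ [7/26, 8/13) → index 2
j=4: u_4=137/180 ∈ [9/13, 23/26) → index 4
j=5: u_5=167/180 ∈ [23/26, 1) → index 5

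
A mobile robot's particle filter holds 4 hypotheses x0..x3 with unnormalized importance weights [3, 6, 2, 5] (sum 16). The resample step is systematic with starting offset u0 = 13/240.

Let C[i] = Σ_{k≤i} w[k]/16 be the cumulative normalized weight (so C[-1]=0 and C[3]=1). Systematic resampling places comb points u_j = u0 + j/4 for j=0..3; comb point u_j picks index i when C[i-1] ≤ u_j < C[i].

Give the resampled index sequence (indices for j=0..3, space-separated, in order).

0 1 1 3

C = [3/16, 9/16, 11/16, 1]
j=0: u_0=13/240 ∈ [0, 3/16) → index 0
j=1: u_1=73/240 ∈ [3/16, 9/16) → index 1
j=2: u_2=133/240 ∈ [3/16, 9/16) → index 1
j=3: u_3=193/240 ∈ [11/16, 1) → index 3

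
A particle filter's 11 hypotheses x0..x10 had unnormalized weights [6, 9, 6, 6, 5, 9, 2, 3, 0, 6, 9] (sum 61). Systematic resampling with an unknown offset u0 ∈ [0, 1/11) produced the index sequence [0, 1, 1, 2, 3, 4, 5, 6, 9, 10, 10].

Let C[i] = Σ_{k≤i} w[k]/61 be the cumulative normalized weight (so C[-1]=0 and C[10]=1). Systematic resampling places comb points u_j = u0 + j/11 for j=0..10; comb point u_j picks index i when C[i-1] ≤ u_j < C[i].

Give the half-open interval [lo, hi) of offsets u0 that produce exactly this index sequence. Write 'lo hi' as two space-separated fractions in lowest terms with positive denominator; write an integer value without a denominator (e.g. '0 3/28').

C = [6/61, 15/61, 21/61, 27/61, 32/61, 41/61, 43/61, 46/61, 46/61, 52/61, 1]
j=0 picked index 0: u0 ∈ [0, 6/61)
j=1 picked index 1: u0 ∈ [5/671, 104/671)
j=2 picked index 1: u0 ∈ [-56/671, 43/671)
j=3 picked index 2: u0 ∈ [-18/671, 48/671)
j=4 picked index 3: u0 ∈ [-13/671, 53/671)
j=5 picked index 4: u0 ∈ [-8/671, 47/671)
j=6 picked index 5: u0 ∈ [-14/671, 85/671)
j=7 picked index 6: u0 ∈ [24/671, 46/671)
j=8 picked index 9: u0 ∈ [18/671, 84/671)
j=9 picked index 10: u0 ∈ [23/671, 2/11)
j=10 picked index 10: u0 ∈ [-38/671, 1/11)
intersection: [24/671, 43/671)

24/671 43/671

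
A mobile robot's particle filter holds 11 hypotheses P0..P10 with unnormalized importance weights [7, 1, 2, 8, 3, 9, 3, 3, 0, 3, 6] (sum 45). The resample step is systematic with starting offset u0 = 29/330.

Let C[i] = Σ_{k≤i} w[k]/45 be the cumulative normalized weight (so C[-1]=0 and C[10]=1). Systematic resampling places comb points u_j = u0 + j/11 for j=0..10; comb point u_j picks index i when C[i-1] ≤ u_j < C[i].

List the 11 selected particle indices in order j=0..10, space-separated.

0 2 3 3 4 5 5 6 9 10 10

C = [7/45, 8/45, 2/9, 2/5, 7/15, 2/3, 11/15, 4/5, 4/5, 13/15, 1]
j=0: u_0=29/330 ∈ [0, 7/45) → index 0
j=1: u_1=59/330 ∈ [8/45, 2/9) → index 2
j=2: u_2=89/330 ∈ [2/9, 2/5) → index 3
j=3: u_3=119/330 ∈ [2/9, 2/5) → index 3
j=4: u_4=149/330 ∈ [2/5, 7/15) → index 4
j=5: u_5=179/330 ∈ [7/15, 2/3) → index 5
j=6: u_6=19/30 ∈ [7/15, 2/3) → index 5
j=7: u_7=239/330 ∈ [2/3, 11/15) → index 6
j=8: u_8=269/330 ∈ [4/5, 13/15) → index 9
j=9: u_9=299/330 ∈ [13/15, 1) → index 10
j=10: u_10=329/330 ∈ [13/15, 1) → index 10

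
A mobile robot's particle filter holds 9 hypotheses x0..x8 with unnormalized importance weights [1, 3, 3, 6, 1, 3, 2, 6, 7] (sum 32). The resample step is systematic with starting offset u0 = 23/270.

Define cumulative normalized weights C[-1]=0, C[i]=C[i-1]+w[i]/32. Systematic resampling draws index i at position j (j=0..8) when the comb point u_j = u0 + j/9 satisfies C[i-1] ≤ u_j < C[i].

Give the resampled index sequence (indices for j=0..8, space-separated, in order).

1 2 3 4 5 7 7 8 8

C = [1/32, 1/8, 7/32, 13/32, 7/16, 17/32, 19/32, 25/32, 1]
j=0: u_0=23/270 ∈ [1/32, 1/8) → index 1
j=1: u_1=53/270 ∈ [1/8, 7/32) → index 2
j=2: u_2=83/270 ∈ [7/32, 13/32) → index 3
j=3: u_3=113/270 ∈ [13/32, 7/16) → index 4
j=4: u_4=143/270 ∈ [7/16, 17/32) → index 5
j=5: u_5=173/270 ∈ [19/32, 25/32) → index 7
j=6: u_6=203/270 ∈ [19/32, 25/32) → index 7
j=7: u_7=233/270 ∈ [25/32, 1) → index 8
j=8: u_8=263/270 ∈ [25/32, 1) → index 8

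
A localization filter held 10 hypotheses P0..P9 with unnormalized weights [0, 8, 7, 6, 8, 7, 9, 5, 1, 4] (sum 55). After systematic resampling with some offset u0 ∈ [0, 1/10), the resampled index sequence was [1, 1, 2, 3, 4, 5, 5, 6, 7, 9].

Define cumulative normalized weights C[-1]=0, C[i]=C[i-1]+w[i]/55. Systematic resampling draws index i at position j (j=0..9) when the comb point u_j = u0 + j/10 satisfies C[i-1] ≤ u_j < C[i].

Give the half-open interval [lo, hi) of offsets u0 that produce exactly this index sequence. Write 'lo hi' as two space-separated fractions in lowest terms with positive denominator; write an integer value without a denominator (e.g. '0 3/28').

3/110 1/22

C = [0, 8/55, 3/11, 21/55, 29/55, 36/55, 9/11, 10/11, 51/55, 1]
j=0 picked index 1: u0 ∈ [0, 8/55)
j=1 picked index 1: u0 ∈ [-1/10, 1/22)
j=2 picked index 2: u0 ∈ [-3/55, 4/55)
j=3 picked index 3: u0 ∈ [-3/110, 9/110)
j=4 picked index 4: u0 ∈ [-1/55, 7/55)
j=5 picked index 5: u0 ∈ [3/110, 17/110)
j=6 picked index 5: u0 ∈ [-4/55, 3/55)
j=7 picked index 6: u0 ∈ [-1/22, 13/110)
j=8 picked index 7: u0 ∈ [1/55, 6/55)
j=9 picked index 9: u0 ∈ [3/110, 1/10)
intersection: [3/110, 1/22)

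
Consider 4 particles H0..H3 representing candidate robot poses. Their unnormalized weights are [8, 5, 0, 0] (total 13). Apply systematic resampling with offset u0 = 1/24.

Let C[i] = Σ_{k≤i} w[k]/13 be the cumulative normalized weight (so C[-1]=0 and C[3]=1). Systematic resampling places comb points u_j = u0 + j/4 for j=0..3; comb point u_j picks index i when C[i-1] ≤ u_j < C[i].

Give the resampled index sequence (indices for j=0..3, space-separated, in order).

C = [8/13, 1, 1, 1]
j=0: u_0=1/24 ∈ [0, 8/13) → index 0
j=1: u_1=7/24 ∈ [0, 8/13) → index 0
j=2: u_2=13/24 ∈ [0, 8/13) → index 0
j=3: u_3=19/24 ∈ [8/13, 1) → index 1

0 0 0 1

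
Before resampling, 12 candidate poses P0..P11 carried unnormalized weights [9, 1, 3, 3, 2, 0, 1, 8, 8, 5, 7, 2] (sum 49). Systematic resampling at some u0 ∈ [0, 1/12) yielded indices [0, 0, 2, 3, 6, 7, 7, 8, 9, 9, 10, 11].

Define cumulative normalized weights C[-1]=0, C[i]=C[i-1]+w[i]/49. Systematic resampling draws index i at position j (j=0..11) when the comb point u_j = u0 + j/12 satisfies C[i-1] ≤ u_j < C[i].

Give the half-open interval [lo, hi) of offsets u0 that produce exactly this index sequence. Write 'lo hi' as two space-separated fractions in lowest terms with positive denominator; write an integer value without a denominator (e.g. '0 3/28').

C = [9/49, 10/49, 13/49, 16/49, 18/49, 18/49, 19/49, 27/49, 5/7, 40/49, 47/49, 1]
j=0 picked index 0: u0 ∈ [0, 9/49)
j=1 picked index 0: u0 ∈ [-1/12, 59/588)
j=2 picked index 2: u0 ∈ [11/294, 29/294)
j=3 picked index 3: u0 ∈ [3/196, 15/196)
j=4 picked index 6: u0 ∈ [5/147, 8/147)
j=5 picked index 7: u0 ∈ [-17/588, 79/588)
j=6 picked index 7: u0 ∈ [-11/98, 5/98)
j=7 picked index 8: u0 ∈ [-19/588, 11/84)
j=8 picked index 9: u0 ∈ [1/21, 22/147)
j=9 picked index 9: u0 ∈ [-1/28, 13/196)
j=10 picked index 10: u0 ∈ [-5/294, 37/294)
j=11 picked index 11: u0 ∈ [25/588, 1/12)
intersection: [1/21, 5/98)

1/21 5/98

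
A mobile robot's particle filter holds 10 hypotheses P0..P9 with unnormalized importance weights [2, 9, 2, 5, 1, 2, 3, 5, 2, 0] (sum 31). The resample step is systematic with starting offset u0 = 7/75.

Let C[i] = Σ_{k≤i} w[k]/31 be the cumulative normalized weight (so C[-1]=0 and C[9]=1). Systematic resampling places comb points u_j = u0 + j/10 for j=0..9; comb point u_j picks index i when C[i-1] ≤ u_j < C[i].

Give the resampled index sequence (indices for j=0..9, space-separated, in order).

C = [2/31, 11/31, 13/31, 18/31, 19/31, 21/31, 24/31, 29/31, 1, 1]
j=0: u_0=7/75 ∈ [2/31, 11/31) → index 1
j=1: u_1=29/150 ∈ [2/31, 11/31) → index 1
j=2: u_2=22/75 ∈ [2/31, 11/31) → index 1
j=3: u_3=59/150 ∈ [11/31, 13/31) → index 2
j=4: u_4=37/75 ∈ [13/31, 18/31) → index 3
j=5: u_5=89/150 ∈ [18/31, 19/31) → index 4
j=6: u_6=52/75 ∈ [21/31, 24/31) → index 6
j=7: u_7=119/150 ∈ [24/31, 29/31) → index 7
j=8: u_8=67/75 ∈ [24/31, 29/31) → index 7
j=9: u_9=149/150 ∈ [29/31, 1) → index 8

1 1 1 2 3 4 6 7 7 8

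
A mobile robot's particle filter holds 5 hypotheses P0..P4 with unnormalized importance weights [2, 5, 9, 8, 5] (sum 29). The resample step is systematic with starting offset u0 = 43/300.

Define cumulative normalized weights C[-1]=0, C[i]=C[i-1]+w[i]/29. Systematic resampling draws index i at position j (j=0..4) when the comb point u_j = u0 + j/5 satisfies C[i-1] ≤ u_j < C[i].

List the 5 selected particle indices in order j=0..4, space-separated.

C = [2/29, 7/29, 16/29, 24/29, 1]
j=0: u_0=43/300 ∈ [2/29, 7/29) → index 1
j=1: u_1=103/300 ∈ [7/29, 16/29) → index 2
j=2: u_2=163/300 ∈ [7/29, 16/29) → index 2
j=3: u_3=223/300 ∈ [16/29, 24/29) → index 3
j=4: u_4=283/300 ∈ [24/29, 1) → index 4

1 2 2 3 4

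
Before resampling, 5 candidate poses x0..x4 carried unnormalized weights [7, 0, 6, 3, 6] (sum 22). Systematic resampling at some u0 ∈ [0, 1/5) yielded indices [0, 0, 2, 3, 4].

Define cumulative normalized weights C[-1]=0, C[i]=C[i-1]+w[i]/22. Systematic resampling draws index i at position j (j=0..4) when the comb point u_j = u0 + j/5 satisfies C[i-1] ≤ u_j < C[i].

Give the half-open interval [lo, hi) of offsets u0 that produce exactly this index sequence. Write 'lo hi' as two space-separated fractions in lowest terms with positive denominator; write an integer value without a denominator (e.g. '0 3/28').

0 13/110

C = [7/22, 7/22, 13/22, 8/11, 1]
j=0 picked index 0: u0 ∈ [0, 7/22)
j=1 picked index 0: u0 ∈ [-1/5, 13/110)
j=2 picked index 2: u0 ∈ [-9/110, 21/110)
j=3 picked index 3: u0 ∈ [-1/110, 7/55)
j=4 picked index 4: u0 ∈ [-4/55, 1/5)
intersection: [0, 13/110)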